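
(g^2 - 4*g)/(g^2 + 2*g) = (g - 4)/(g + 2)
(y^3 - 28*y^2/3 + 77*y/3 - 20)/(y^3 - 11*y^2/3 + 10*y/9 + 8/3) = 3*(y - 5)/(3*y + 2)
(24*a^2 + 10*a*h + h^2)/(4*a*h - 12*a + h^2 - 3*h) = (6*a + h)/(h - 3)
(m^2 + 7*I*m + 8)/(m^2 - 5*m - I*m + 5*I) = (m + 8*I)/(m - 5)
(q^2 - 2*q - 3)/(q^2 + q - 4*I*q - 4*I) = (q - 3)/(q - 4*I)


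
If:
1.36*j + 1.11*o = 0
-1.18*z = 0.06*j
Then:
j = -19.6666666666667*z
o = 24.0960960960961*z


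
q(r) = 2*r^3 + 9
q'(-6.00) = 216.00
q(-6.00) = -423.00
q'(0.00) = 0.00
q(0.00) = 9.00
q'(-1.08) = 7.00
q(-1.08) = 6.48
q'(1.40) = 11.76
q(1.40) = 14.49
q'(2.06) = 25.46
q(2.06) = 26.48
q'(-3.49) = 73.08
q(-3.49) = -76.02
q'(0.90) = 4.86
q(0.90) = 10.46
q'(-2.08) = 25.96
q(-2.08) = -9.00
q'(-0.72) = 3.11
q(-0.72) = 8.25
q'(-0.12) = 0.09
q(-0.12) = 9.00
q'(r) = 6*r^2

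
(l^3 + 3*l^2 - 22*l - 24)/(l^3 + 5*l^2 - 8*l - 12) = (l - 4)/(l - 2)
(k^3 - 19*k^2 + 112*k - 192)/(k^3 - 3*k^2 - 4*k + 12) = (k^2 - 16*k + 64)/(k^2 - 4)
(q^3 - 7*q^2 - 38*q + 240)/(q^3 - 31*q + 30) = (q - 8)/(q - 1)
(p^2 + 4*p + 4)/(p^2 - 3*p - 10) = (p + 2)/(p - 5)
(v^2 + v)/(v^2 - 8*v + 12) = v*(v + 1)/(v^2 - 8*v + 12)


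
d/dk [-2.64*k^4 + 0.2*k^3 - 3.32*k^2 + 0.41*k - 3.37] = -10.56*k^3 + 0.6*k^2 - 6.64*k + 0.41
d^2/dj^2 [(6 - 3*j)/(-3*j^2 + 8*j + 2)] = 6*((14 - 9*j)*(-3*j^2 + 8*j + 2) - 4*(j - 2)*(3*j - 4)^2)/(-3*j^2 + 8*j + 2)^3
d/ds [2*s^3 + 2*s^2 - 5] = 2*s*(3*s + 2)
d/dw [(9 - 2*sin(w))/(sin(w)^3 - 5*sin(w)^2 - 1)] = (4*sin(w)^3 - 37*sin(w)^2 + 90*sin(w) + 2)*cos(w)/(sin(w)^3 - 5*sin(w)^2 - 1)^2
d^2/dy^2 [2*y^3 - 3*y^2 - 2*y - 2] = 12*y - 6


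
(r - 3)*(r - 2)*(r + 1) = r^3 - 4*r^2 + r + 6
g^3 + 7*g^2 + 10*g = g*(g + 2)*(g + 5)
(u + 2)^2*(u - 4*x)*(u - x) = u^4 - 5*u^3*x + 4*u^3 + 4*u^2*x^2 - 20*u^2*x + 4*u^2 + 16*u*x^2 - 20*u*x + 16*x^2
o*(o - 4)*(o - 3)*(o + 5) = o^4 - 2*o^3 - 23*o^2 + 60*o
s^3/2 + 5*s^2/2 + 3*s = s*(s/2 + 1)*(s + 3)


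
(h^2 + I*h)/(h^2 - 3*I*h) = (h + I)/(h - 3*I)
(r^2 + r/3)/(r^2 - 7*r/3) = (3*r + 1)/(3*r - 7)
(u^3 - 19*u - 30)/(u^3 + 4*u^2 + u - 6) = (u - 5)/(u - 1)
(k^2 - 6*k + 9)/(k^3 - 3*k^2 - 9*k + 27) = 1/(k + 3)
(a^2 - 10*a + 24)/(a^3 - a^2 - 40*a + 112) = (a - 6)/(a^2 + 3*a - 28)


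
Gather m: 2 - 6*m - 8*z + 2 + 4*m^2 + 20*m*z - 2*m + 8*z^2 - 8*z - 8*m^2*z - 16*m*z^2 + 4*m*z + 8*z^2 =m^2*(4 - 8*z) + m*(-16*z^2 + 24*z - 8) + 16*z^2 - 16*z + 4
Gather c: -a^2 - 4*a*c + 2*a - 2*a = -a^2 - 4*a*c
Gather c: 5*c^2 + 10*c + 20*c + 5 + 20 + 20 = 5*c^2 + 30*c + 45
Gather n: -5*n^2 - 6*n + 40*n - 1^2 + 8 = -5*n^2 + 34*n + 7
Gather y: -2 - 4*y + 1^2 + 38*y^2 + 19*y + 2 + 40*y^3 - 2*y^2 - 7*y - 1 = 40*y^3 + 36*y^2 + 8*y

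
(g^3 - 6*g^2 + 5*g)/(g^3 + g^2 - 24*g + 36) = g*(g^2 - 6*g + 5)/(g^3 + g^2 - 24*g + 36)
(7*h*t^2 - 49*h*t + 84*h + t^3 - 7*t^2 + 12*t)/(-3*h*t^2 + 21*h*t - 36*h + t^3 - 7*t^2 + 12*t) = (7*h + t)/(-3*h + t)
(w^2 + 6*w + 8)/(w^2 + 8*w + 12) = (w + 4)/(w + 6)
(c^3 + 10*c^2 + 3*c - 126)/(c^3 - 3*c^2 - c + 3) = (c^2 + 13*c + 42)/(c^2 - 1)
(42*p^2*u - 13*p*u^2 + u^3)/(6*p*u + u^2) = (42*p^2 - 13*p*u + u^2)/(6*p + u)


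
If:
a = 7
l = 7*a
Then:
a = 7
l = 49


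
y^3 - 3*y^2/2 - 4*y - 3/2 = (y - 3)*(y + 1/2)*(y + 1)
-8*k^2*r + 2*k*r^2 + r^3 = r*(-2*k + r)*(4*k + r)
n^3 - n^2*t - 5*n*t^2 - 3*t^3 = (n - 3*t)*(n + t)^2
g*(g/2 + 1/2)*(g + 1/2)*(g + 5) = g^4/2 + 13*g^3/4 + 4*g^2 + 5*g/4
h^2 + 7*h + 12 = (h + 3)*(h + 4)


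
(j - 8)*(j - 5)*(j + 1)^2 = j^4 - 11*j^3 + 15*j^2 + 67*j + 40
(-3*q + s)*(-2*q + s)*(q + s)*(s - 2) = 6*q^3*s - 12*q^3 + q^2*s^2 - 2*q^2*s - 4*q*s^3 + 8*q*s^2 + s^4 - 2*s^3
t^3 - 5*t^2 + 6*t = t*(t - 3)*(t - 2)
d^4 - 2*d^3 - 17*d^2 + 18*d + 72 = (d - 4)*(d - 3)*(d + 2)*(d + 3)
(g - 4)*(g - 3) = g^2 - 7*g + 12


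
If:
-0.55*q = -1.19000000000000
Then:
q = 2.16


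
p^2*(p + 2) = p^3 + 2*p^2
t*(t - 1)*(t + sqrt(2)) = t^3 - t^2 + sqrt(2)*t^2 - sqrt(2)*t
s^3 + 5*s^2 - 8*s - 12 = (s - 2)*(s + 1)*(s + 6)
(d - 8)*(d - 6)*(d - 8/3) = d^3 - 50*d^2/3 + 256*d/3 - 128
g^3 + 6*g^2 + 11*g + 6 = (g + 1)*(g + 2)*(g + 3)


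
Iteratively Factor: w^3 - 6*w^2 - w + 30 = (w + 2)*(w^2 - 8*w + 15) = (w - 3)*(w + 2)*(w - 5)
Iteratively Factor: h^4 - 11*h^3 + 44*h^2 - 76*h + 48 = (h - 3)*(h^3 - 8*h^2 + 20*h - 16) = (h - 3)*(h - 2)*(h^2 - 6*h + 8) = (h - 3)*(h - 2)^2*(h - 4)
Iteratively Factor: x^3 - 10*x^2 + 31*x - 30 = (x - 5)*(x^2 - 5*x + 6) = (x - 5)*(x - 2)*(x - 3)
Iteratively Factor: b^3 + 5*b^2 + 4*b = (b + 1)*(b^2 + 4*b) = b*(b + 1)*(b + 4)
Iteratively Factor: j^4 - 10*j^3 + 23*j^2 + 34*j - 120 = (j - 4)*(j^3 - 6*j^2 - j + 30) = (j - 5)*(j - 4)*(j^2 - j - 6) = (j - 5)*(j - 4)*(j + 2)*(j - 3)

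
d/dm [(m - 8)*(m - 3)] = 2*m - 11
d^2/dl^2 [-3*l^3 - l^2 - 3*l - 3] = -18*l - 2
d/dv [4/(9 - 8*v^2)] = 64*v/(8*v^2 - 9)^2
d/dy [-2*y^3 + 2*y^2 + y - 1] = -6*y^2 + 4*y + 1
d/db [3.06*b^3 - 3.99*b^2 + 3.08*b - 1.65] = 9.18*b^2 - 7.98*b + 3.08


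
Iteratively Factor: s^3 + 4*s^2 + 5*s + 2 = (s + 2)*(s^2 + 2*s + 1) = (s + 1)*(s + 2)*(s + 1)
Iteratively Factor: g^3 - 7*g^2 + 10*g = (g)*(g^2 - 7*g + 10) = g*(g - 2)*(g - 5)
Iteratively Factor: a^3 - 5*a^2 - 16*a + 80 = (a - 4)*(a^2 - a - 20) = (a - 4)*(a + 4)*(a - 5)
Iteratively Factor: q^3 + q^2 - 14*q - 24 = (q - 4)*(q^2 + 5*q + 6) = (q - 4)*(q + 3)*(q + 2)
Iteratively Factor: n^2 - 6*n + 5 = (n - 5)*(n - 1)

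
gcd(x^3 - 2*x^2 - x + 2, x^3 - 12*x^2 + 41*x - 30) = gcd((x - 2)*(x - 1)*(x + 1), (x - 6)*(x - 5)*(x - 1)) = x - 1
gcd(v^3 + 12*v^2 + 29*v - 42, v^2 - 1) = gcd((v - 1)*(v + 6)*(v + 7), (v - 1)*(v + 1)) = v - 1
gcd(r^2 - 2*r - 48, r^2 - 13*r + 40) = r - 8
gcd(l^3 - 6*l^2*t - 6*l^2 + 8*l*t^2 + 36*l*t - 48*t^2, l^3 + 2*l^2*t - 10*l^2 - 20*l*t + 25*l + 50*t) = 1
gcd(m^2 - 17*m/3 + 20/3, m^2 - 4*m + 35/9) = m - 5/3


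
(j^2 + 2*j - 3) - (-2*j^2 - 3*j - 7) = 3*j^2 + 5*j + 4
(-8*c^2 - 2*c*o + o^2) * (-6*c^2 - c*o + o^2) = 48*c^4 + 20*c^3*o - 12*c^2*o^2 - 3*c*o^3 + o^4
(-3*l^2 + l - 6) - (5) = -3*l^2 + l - 11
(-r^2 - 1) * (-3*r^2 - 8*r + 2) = 3*r^4 + 8*r^3 + r^2 + 8*r - 2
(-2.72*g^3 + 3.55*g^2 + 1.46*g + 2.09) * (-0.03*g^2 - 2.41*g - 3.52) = 0.0816*g^5 + 6.4487*g^4 + 0.9751*g^3 - 16.0773*g^2 - 10.1761*g - 7.3568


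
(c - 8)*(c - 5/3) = c^2 - 29*c/3 + 40/3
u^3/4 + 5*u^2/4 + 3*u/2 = u*(u/4 + 1/2)*(u + 3)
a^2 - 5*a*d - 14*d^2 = (a - 7*d)*(a + 2*d)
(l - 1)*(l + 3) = l^2 + 2*l - 3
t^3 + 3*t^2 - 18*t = t*(t - 3)*(t + 6)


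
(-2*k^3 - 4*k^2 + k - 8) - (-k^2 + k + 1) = -2*k^3 - 3*k^2 - 9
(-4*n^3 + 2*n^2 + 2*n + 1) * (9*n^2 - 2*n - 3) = -36*n^5 + 26*n^4 + 26*n^3 - n^2 - 8*n - 3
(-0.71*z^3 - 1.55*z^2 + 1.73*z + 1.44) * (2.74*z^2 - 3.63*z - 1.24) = -1.9454*z^5 - 1.6697*z^4 + 11.2471*z^3 - 0.412299999999999*z^2 - 7.3724*z - 1.7856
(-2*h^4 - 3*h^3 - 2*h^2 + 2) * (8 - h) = 2*h^5 - 13*h^4 - 22*h^3 - 16*h^2 - 2*h + 16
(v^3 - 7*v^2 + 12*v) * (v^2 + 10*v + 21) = v^5 + 3*v^4 - 37*v^3 - 27*v^2 + 252*v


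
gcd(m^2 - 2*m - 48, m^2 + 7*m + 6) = m + 6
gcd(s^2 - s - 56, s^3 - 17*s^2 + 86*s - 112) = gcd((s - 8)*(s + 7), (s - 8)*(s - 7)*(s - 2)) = s - 8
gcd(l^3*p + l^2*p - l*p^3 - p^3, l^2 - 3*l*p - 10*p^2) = 1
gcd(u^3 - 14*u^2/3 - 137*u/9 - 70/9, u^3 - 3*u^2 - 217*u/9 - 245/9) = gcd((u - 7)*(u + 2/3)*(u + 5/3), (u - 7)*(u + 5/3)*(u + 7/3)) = u^2 - 16*u/3 - 35/3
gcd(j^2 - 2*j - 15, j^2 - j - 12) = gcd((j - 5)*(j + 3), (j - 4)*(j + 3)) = j + 3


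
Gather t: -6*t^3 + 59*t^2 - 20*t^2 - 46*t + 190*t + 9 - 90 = -6*t^3 + 39*t^2 + 144*t - 81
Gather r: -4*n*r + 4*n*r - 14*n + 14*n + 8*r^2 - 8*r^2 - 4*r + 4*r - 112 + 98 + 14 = 0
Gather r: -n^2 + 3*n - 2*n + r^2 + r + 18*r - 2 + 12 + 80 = -n^2 + n + r^2 + 19*r + 90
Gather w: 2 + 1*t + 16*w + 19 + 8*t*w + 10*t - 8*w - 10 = 11*t + w*(8*t + 8) + 11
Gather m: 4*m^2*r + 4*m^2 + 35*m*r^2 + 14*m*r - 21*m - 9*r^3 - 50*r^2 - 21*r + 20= m^2*(4*r + 4) + m*(35*r^2 + 14*r - 21) - 9*r^3 - 50*r^2 - 21*r + 20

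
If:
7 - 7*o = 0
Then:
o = 1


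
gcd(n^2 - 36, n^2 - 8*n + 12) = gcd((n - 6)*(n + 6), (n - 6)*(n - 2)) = n - 6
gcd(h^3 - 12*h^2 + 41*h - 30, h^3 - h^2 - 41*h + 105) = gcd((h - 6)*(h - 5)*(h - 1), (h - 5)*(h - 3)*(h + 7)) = h - 5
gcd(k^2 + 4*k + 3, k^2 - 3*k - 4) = k + 1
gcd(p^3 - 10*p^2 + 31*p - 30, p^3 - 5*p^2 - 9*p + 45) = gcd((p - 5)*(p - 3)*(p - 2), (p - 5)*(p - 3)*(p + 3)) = p^2 - 8*p + 15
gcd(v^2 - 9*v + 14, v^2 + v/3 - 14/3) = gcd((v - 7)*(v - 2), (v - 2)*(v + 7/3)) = v - 2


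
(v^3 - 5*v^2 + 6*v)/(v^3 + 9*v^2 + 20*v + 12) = v*(v^2 - 5*v + 6)/(v^3 + 9*v^2 + 20*v + 12)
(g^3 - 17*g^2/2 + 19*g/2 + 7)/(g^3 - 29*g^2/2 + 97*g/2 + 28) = (g - 2)/(g - 8)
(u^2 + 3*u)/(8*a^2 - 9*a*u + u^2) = u*(u + 3)/(8*a^2 - 9*a*u + u^2)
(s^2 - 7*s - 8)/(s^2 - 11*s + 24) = (s + 1)/(s - 3)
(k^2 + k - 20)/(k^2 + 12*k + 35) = (k - 4)/(k + 7)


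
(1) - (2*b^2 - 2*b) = -2*b^2 + 2*b + 1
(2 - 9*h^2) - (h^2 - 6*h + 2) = -10*h^2 + 6*h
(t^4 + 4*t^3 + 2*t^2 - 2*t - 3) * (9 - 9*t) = -9*t^5 - 27*t^4 + 18*t^3 + 36*t^2 + 9*t - 27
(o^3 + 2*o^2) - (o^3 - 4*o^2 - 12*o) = 6*o^2 + 12*o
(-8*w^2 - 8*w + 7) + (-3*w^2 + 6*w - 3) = -11*w^2 - 2*w + 4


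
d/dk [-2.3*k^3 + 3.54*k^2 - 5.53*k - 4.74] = -6.9*k^2 + 7.08*k - 5.53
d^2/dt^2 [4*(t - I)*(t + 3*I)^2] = 24*t + 40*I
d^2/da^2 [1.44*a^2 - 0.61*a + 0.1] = 2.88000000000000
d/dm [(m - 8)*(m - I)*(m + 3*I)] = 3*m^2 + 4*m*(-4 + I) + 3 - 16*I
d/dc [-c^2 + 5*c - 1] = 5 - 2*c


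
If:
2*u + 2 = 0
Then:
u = -1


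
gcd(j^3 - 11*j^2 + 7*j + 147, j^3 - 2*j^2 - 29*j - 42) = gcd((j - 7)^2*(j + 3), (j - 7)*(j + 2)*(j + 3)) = j^2 - 4*j - 21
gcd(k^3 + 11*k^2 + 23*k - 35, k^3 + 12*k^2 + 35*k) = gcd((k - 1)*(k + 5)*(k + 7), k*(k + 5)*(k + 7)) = k^2 + 12*k + 35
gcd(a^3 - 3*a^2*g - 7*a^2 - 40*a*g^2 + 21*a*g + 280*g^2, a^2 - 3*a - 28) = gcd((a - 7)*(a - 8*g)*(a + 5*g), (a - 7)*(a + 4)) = a - 7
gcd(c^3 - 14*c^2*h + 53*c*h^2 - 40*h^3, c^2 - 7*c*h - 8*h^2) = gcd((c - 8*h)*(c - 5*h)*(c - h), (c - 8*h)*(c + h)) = c - 8*h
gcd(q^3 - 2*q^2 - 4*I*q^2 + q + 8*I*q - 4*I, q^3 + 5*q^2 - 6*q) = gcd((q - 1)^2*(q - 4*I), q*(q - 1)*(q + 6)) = q - 1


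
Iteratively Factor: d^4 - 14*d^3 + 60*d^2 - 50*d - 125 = (d - 5)*(d^3 - 9*d^2 + 15*d + 25) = (d - 5)^2*(d^2 - 4*d - 5) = (d - 5)^3*(d + 1)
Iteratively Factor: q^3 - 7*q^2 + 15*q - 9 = (q - 1)*(q^2 - 6*q + 9) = (q - 3)*(q - 1)*(q - 3)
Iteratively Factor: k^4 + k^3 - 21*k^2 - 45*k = (k)*(k^3 + k^2 - 21*k - 45) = k*(k - 5)*(k^2 + 6*k + 9) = k*(k - 5)*(k + 3)*(k + 3)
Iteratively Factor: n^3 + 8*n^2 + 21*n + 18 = (n + 2)*(n^2 + 6*n + 9) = (n + 2)*(n + 3)*(n + 3)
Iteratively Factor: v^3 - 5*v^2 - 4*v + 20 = (v - 2)*(v^2 - 3*v - 10) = (v - 2)*(v + 2)*(v - 5)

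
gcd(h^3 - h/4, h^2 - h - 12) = 1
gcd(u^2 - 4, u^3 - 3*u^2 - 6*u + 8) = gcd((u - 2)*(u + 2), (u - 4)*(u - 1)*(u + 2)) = u + 2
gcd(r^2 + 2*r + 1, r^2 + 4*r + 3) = r + 1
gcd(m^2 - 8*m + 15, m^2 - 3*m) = m - 3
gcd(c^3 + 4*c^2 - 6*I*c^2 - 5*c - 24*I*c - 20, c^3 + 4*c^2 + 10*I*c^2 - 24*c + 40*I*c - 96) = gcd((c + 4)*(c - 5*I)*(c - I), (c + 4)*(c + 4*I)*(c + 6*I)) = c + 4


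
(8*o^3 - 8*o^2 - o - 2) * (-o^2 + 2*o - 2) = -8*o^5 + 24*o^4 - 31*o^3 + 16*o^2 - 2*o + 4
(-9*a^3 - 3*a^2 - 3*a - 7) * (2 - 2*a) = 18*a^4 - 12*a^3 + 8*a - 14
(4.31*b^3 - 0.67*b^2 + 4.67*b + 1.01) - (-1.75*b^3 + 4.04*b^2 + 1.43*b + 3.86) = 6.06*b^3 - 4.71*b^2 + 3.24*b - 2.85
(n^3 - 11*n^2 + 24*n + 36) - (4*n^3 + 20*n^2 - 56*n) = -3*n^3 - 31*n^2 + 80*n + 36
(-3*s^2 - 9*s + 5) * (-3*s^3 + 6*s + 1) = 9*s^5 + 27*s^4 - 33*s^3 - 57*s^2 + 21*s + 5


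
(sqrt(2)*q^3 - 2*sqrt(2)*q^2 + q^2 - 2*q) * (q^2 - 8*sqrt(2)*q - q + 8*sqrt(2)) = sqrt(2)*q^5 - 15*q^4 - 3*sqrt(2)*q^4 - 6*sqrt(2)*q^3 + 45*q^3 - 30*q^2 + 24*sqrt(2)*q^2 - 16*sqrt(2)*q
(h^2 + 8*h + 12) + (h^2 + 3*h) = 2*h^2 + 11*h + 12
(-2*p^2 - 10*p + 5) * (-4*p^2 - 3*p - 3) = 8*p^4 + 46*p^3 + 16*p^2 + 15*p - 15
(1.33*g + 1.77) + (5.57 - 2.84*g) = 7.34 - 1.51*g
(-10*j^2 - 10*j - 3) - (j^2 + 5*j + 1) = -11*j^2 - 15*j - 4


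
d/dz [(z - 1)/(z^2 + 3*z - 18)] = (z^2 + 3*z - (z - 1)*(2*z + 3) - 18)/(z^2 + 3*z - 18)^2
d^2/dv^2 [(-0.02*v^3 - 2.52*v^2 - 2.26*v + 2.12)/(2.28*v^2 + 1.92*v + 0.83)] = (-2.22044604925031e-16*v^5 + 4.26325641456066e-14*v^4 - 1.50542399999998*v^3 + 94.545504*v^2 + 81.261348*v + 11.337576)/(11.852352*v^6 + 29.942784*v^5 + 38.158992*v^4 + 28.878336*v^3 + 13.891212*v^2 + 3.968064*v + 0.571787)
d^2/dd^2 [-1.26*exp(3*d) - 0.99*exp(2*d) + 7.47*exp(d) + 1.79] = (-11.34*exp(2*d) - 3.96*exp(d) + 7.47)*exp(d)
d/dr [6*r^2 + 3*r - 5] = 12*r + 3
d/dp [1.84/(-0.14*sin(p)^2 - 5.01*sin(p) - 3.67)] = (0.5152*sin(p) + 9.2184)*cos(p)/(0.14*sin(p)^2 + 5.01*sin(p) + 3.67)^2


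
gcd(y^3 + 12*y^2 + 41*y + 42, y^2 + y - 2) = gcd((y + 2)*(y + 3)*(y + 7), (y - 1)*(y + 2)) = y + 2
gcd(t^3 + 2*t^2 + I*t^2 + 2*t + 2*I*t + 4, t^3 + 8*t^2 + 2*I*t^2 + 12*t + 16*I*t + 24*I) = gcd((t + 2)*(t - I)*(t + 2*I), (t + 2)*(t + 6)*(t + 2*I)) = t^2 + t*(2 + 2*I) + 4*I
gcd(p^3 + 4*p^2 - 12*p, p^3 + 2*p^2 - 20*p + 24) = p^2 + 4*p - 12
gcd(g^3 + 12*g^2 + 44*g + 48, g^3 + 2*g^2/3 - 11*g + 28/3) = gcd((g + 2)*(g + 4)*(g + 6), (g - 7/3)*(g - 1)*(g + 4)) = g + 4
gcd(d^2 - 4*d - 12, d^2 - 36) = d - 6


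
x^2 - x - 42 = (x - 7)*(x + 6)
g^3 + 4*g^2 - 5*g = g*(g - 1)*(g + 5)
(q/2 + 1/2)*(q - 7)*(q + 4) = q^3/2 - q^2 - 31*q/2 - 14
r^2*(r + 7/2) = r^3 + 7*r^2/2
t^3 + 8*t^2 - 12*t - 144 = (t - 4)*(t + 6)^2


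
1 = 1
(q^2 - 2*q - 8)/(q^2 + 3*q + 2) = (q - 4)/(q + 1)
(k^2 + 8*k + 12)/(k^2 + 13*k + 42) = (k + 2)/(k + 7)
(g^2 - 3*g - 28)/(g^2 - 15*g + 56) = (g + 4)/(g - 8)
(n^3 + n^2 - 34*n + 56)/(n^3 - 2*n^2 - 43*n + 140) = (n - 2)/(n - 5)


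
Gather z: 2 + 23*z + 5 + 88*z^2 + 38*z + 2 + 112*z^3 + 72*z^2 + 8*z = 112*z^3 + 160*z^2 + 69*z + 9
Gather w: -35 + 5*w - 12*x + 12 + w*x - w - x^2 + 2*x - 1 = w*(x + 4) - x^2 - 10*x - 24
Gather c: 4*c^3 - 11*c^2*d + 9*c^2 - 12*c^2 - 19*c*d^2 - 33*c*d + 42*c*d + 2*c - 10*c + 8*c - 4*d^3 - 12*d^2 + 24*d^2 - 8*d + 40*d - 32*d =4*c^3 + c^2*(-11*d - 3) + c*(-19*d^2 + 9*d) - 4*d^3 + 12*d^2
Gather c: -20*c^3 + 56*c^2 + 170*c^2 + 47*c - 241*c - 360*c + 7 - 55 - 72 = -20*c^3 + 226*c^2 - 554*c - 120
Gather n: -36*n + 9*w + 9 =-36*n + 9*w + 9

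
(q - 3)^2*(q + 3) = q^3 - 3*q^2 - 9*q + 27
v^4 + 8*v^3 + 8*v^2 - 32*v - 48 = (v - 2)*(v + 2)^2*(v + 6)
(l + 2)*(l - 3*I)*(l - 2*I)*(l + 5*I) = l^4 + 2*l^3 + 19*l^2 + 38*l - 30*I*l - 60*I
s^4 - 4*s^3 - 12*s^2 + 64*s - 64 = (s - 4)*(s - 2)^2*(s + 4)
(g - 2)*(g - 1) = g^2 - 3*g + 2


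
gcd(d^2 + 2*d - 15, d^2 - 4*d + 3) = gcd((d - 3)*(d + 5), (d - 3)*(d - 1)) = d - 3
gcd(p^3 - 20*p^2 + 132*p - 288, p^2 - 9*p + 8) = p - 8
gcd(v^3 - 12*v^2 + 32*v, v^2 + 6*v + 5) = 1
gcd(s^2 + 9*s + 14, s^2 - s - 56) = s + 7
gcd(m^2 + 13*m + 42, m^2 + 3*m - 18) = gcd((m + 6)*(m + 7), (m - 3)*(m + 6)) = m + 6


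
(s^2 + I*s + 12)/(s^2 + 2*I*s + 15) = (s + 4*I)/(s + 5*I)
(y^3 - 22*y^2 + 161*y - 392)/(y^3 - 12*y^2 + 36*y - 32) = (y^2 - 14*y + 49)/(y^2 - 4*y + 4)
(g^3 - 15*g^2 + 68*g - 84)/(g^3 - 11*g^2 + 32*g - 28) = (g - 6)/(g - 2)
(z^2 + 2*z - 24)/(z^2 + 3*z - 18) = (z - 4)/(z - 3)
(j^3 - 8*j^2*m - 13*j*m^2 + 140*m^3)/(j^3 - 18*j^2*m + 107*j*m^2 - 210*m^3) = (j + 4*m)/(j - 6*m)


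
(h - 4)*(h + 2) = h^2 - 2*h - 8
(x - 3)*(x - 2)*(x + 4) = x^3 - x^2 - 14*x + 24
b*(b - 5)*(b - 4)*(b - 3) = b^4 - 12*b^3 + 47*b^2 - 60*b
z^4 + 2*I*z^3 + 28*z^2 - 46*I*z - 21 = (z - 3*I)*(z - I)^2*(z + 7*I)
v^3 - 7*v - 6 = (v - 3)*(v + 1)*(v + 2)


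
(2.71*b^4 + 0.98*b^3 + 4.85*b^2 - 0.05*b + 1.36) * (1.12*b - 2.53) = 3.0352*b^5 - 5.7587*b^4 + 2.9526*b^3 - 12.3265*b^2 + 1.6497*b - 3.4408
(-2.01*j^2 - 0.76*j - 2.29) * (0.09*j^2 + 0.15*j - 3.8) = -0.1809*j^4 - 0.3699*j^3 + 7.3179*j^2 + 2.5445*j + 8.702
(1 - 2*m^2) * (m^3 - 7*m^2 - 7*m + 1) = -2*m^5 + 14*m^4 + 15*m^3 - 9*m^2 - 7*m + 1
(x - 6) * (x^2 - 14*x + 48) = x^3 - 20*x^2 + 132*x - 288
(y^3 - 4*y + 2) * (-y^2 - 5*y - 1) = -y^5 - 5*y^4 + 3*y^3 + 18*y^2 - 6*y - 2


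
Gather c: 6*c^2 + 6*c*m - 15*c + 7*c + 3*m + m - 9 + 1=6*c^2 + c*(6*m - 8) + 4*m - 8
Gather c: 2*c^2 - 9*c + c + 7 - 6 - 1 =2*c^2 - 8*c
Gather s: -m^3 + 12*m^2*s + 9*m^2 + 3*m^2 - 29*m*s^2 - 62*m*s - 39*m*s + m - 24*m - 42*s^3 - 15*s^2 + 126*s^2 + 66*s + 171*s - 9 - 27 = -m^3 + 12*m^2 - 23*m - 42*s^3 + s^2*(111 - 29*m) + s*(12*m^2 - 101*m + 237) - 36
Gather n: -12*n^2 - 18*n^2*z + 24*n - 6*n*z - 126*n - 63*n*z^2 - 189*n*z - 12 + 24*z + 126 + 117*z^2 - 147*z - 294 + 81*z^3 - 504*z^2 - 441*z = n^2*(-18*z - 12) + n*(-63*z^2 - 195*z - 102) + 81*z^3 - 387*z^2 - 564*z - 180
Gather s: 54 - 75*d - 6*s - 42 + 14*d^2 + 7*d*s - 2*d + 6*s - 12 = 14*d^2 + 7*d*s - 77*d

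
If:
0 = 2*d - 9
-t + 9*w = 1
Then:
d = 9/2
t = 9*w - 1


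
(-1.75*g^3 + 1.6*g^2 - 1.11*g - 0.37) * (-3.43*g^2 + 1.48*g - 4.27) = 6.0025*g^5 - 8.078*g^4 + 13.6478*g^3 - 7.2057*g^2 + 4.1921*g + 1.5799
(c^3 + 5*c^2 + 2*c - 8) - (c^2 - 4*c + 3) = c^3 + 4*c^2 + 6*c - 11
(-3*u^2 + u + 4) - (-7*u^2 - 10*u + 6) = 4*u^2 + 11*u - 2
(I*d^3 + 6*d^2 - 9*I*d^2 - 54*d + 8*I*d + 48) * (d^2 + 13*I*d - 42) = I*d^5 - 7*d^4 - 9*I*d^4 + 63*d^3 + 44*I*d^3 - 308*d^2 - 324*I*d^2 + 2268*d + 288*I*d - 2016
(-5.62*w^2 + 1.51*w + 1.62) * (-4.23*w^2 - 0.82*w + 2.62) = 23.7726*w^4 - 1.7789*w^3 - 22.8152*w^2 + 2.6278*w + 4.2444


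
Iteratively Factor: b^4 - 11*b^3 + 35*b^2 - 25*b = (b - 5)*(b^3 - 6*b^2 + 5*b) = (b - 5)^2*(b^2 - b) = (b - 5)^2*(b - 1)*(b)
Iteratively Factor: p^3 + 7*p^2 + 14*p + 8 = (p + 4)*(p^2 + 3*p + 2) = (p + 1)*(p + 4)*(p + 2)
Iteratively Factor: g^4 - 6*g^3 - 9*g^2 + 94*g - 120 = (g - 5)*(g^3 - g^2 - 14*g + 24) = (g - 5)*(g - 3)*(g^2 + 2*g - 8) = (g - 5)*(g - 3)*(g - 2)*(g + 4)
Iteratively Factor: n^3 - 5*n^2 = (n)*(n^2 - 5*n) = n^2*(n - 5)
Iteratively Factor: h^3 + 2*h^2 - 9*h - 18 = (h + 2)*(h^2 - 9) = (h - 3)*(h + 2)*(h + 3)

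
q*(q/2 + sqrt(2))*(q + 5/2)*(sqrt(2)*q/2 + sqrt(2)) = sqrt(2)*q^4/4 + q^3 + 9*sqrt(2)*q^3/8 + 5*sqrt(2)*q^2/4 + 9*q^2/2 + 5*q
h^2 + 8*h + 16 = (h + 4)^2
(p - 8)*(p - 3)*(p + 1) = p^3 - 10*p^2 + 13*p + 24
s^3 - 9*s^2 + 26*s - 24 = (s - 4)*(s - 3)*(s - 2)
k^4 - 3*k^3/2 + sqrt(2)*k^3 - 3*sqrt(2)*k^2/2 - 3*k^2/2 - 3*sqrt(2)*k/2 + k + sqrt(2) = (k - 2)*(k - 1/2)*(k + 1)*(k + sqrt(2))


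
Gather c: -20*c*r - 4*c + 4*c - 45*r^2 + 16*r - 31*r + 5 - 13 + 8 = -20*c*r - 45*r^2 - 15*r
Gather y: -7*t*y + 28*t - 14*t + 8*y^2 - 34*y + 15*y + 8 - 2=14*t + 8*y^2 + y*(-7*t - 19) + 6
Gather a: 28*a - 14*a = 14*a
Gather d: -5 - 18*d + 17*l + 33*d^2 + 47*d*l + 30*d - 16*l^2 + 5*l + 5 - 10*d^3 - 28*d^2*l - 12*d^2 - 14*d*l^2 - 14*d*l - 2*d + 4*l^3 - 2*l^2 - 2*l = -10*d^3 + d^2*(21 - 28*l) + d*(-14*l^2 + 33*l + 10) + 4*l^3 - 18*l^2 + 20*l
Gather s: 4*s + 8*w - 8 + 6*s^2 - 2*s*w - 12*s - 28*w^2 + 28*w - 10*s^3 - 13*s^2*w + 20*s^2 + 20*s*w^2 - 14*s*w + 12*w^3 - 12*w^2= -10*s^3 + s^2*(26 - 13*w) + s*(20*w^2 - 16*w - 8) + 12*w^3 - 40*w^2 + 36*w - 8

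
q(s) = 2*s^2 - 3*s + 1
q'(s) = 4*s - 3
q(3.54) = 15.44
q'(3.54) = 11.16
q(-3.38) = 33.99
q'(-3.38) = -16.52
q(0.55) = -0.04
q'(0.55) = -0.80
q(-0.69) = 4.02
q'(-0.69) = -5.76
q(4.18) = 23.40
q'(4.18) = 13.72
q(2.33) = 4.87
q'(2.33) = 6.32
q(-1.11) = 6.79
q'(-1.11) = -7.44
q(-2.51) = 21.13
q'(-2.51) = -13.04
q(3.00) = 10.00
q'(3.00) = 9.00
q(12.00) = 253.00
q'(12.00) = 45.00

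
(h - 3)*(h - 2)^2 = h^3 - 7*h^2 + 16*h - 12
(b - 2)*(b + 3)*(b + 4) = b^3 + 5*b^2 - 2*b - 24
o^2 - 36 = (o - 6)*(o + 6)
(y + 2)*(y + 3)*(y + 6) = y^3 + 11*y^2 + 36*y + 36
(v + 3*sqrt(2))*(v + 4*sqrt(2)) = v^2 + 7*sqrt(2)*v + 24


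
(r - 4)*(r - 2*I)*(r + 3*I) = r^3 - 4*r^2 + I*r^2 + 6*r - 4*I*r - 24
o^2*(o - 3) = o^3 - 3*o^2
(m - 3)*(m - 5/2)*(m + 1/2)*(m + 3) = m^4 - 2*m^3 - 41*m^2/4 + 18*m + 45/4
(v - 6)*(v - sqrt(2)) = v^2 - 6*v - sqrt(2)*v + 6*sqrt(2)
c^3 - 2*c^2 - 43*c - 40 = (c - 8)*(c + 1)*(c + 5)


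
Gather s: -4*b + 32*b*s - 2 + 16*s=-4*b + s*(32*b + 16) - 2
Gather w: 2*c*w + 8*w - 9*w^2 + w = -9*w^2 + w*(2*c + 9)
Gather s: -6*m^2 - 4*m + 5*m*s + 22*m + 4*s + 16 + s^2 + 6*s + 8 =-6*m^2 + 18*m + s^2 + s*(5*m + 10) + 24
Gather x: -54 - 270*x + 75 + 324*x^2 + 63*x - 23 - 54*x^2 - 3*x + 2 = 270*x^2 - 210*x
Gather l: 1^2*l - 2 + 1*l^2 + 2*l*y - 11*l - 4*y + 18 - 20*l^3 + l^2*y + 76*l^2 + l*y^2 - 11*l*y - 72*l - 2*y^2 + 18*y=-20*l^3 + l^2*(y + 77) + l*(y^2 - 9*y - 82) - 2*y^2 + 14*y + 16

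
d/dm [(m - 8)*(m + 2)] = 2*m - 6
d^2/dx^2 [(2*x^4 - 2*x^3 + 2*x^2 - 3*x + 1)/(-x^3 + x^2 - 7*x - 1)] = 2*(12*x^6 + 15*x^5 - 273*x^4 - 22*x^3 - 18*x^2 + 39*x - 73)/(x^9 - 3*x^8 + 24*x^7 - 40*x^6 + 162*x^5 - 102*x^4 + 304*x^3 + 144*x^2 + 21*x + 1)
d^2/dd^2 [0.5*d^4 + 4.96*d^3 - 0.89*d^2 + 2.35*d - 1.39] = 6.0*d^2 + 29.76*d - 1.78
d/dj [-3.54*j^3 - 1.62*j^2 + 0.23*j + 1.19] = -10.62*j^2 - 3.24*j + 0.23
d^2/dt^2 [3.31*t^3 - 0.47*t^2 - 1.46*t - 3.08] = 19.86*t - 0.94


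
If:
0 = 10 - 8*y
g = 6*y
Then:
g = 15/2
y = 5/4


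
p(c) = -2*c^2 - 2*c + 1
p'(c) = -4*c - 2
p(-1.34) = 0.09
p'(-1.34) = 3.36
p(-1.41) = -0.16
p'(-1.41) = 3.64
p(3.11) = -24.56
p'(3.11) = -14.44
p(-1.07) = 0.85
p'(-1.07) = 2.28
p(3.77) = -34.97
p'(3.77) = -17.08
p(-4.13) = -24.85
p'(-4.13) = 14.52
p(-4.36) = -28.30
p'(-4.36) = 15.44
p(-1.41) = -0.16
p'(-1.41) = 3.64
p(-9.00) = -143.00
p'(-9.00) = 34.00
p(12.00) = -311.00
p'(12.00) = -50.00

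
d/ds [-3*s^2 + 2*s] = 2 - 6*s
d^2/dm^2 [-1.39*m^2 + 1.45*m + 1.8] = -2.78000000000000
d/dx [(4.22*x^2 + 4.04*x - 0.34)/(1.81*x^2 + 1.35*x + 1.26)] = (-1.6154*x^2 + 11.8652*x + 5.5494)/(3.2761*x^4 + 4.887*x^3 + 6.3837*x^2 + 3.402*x + 1.5876)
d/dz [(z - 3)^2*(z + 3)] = 3*(z - 3)*(z + 1)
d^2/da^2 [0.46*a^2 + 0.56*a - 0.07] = 0.920000000000000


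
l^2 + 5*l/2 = l*(l + 5/2)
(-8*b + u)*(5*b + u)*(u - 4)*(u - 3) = -40*b^2*u^2 + 280*b^2*u - 480*b^2 - 3*b*u^3 + 21*b*u^2 - 36*b*u + u^4 - 7*u^3 + 12*u^2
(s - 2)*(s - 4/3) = s^2 - 10*s/3 + 8/3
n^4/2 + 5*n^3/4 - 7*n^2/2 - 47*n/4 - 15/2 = (n/2 + 1)*(n - 3)*(n + 1)*(n + 5/2)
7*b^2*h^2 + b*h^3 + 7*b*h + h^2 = h*(7*b + h)*(b*h + 1)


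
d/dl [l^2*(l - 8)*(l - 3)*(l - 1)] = l*(5*l^3 - 48*l^2 + 105*l - 48)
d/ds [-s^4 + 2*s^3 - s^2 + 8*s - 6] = -4*s^3 + 6*s^2 - 2*s + 8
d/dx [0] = 0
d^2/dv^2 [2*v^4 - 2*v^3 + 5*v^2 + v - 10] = 24*v^2 - 12*v + 10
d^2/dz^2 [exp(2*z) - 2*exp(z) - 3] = (4*exp(z) - 2)*exp(z)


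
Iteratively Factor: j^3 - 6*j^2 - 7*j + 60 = (j - 5)*(j^2 - j - 12) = (j - 5)*(j - 4)*(j + 3)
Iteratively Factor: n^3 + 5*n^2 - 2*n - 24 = (n - 2)*(n^2 + 7*n + 12) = (n - 2)*(n + 4)*(n + 3)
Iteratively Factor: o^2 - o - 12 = (o + 3)*(o - 4)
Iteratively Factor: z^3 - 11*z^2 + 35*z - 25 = (z - 5)*(z^2 - 6*z + 5) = (z - 5)*(z - 1)*(z - 5)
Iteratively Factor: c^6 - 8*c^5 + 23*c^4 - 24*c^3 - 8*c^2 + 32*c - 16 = (c - 2)*(c^5 - 6*c^4 + 11*c^3 - 2*c^2 - 12*c + 8) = (c - 2)*(c - 1)*(c^4 - 5*c^3 + 6*c^2 + 4*c - 8) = (c - 2)^2*(c - 1)*(c^3 - 3*c^2 + 4) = (c - 2)^3*(c - 1)*(c^2 - c - 2) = (c - 2)^4*(c - 1)*(c + 1)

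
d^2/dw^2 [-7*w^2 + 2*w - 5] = -14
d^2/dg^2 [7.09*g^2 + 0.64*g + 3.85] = 14.1800000000000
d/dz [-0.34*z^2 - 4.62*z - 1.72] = -0.68*z - 4.62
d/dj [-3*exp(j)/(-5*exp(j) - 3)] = 9*exp(j)/(25*exp(2*j) + 30*exp(j) + 9)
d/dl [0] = 0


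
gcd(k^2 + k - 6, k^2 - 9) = k + 3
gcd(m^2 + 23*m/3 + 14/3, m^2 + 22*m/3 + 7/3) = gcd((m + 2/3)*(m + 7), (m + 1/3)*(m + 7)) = m + 7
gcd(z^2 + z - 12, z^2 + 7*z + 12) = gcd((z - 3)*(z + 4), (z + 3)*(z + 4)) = z + 4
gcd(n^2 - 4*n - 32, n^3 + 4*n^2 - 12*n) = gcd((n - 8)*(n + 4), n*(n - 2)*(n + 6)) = 1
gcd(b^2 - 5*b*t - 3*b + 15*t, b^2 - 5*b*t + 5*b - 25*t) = -b + 5*t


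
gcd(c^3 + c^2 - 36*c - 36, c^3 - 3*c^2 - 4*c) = c + 1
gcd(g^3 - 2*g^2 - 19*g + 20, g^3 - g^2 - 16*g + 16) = g^2 + 3*g - 4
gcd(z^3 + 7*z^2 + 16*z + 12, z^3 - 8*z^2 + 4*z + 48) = z + 2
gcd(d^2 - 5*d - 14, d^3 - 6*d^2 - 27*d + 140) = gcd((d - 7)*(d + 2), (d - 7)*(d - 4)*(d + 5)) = d - 7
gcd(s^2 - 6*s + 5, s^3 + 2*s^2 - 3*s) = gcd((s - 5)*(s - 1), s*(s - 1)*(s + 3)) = s - 1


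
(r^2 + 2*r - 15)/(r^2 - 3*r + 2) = (r^2 + 2*r - 15)/(r^2 - 3*r + 2)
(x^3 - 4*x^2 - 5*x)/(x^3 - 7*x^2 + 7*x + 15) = x/(x - 3)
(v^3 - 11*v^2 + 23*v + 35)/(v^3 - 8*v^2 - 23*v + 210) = (v^2 - 4*v - 5)/(v^2 - v - 30)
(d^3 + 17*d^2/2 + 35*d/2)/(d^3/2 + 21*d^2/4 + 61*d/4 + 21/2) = 2*d*(d + 5)/(d^2 + 7*d + 6)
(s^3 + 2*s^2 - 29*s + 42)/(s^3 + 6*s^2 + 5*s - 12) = (s^3 + 2*s^2 - 29*s + 42)/(s^3 + 6*s^2 + 5*s - 12)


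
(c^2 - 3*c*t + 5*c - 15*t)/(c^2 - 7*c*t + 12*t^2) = (-c - 5)/(-c + 4*t)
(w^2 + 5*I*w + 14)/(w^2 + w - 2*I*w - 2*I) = (w + 7*I)/(w + 1)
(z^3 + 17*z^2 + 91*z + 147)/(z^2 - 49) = (z^2 + 10*z + 21)/(z - 7)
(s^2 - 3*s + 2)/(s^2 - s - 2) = (s - 1)/(s + 1)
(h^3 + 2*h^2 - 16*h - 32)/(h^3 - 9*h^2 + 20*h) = (h^2 + 6*h + 8)/(h*(h - 5))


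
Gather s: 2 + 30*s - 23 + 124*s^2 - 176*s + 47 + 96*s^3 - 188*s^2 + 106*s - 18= 96*s^3 - 64*s^2 - 40*s + 8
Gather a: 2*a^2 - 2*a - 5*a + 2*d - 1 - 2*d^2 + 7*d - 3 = 2*a^2 - 7*a - 2*d^2 + 9*d - 4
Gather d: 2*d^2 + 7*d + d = 2*d^2 + 8*d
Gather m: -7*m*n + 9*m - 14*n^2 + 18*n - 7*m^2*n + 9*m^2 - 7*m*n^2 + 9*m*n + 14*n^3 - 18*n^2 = m^2*(9 - 7*n) + m*(-7*n^2 + 2*n + 9) + 14*n^3 - 32*n^2 + 18*n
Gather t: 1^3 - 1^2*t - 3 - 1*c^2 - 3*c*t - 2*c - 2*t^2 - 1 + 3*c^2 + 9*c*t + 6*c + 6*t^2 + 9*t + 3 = 2*c^2 + 4*c + 4*t^2 + t*(6*c + 8)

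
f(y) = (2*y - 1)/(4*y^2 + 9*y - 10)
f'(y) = (-8*y - 9)*(2*y - 1)/(4*y^2 + 9*y - 10)^2 + 2/(4*y^2 + 9*y - 10) = (-8*y^2 + 8*y - 11)/(16*y^4 + 72*y^3 + y^2 - 180*y + 100)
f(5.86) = 0.06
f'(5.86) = -0.01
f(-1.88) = 0.37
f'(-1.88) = -0.33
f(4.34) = 0.07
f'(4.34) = -0.01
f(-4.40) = -0.35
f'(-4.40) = -0.26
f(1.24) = 0.20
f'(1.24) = -0.25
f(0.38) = 0.04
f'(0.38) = -0.25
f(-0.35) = 0.13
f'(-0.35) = -0.09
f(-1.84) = 0.36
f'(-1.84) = -0.31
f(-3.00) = 7.00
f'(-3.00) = -107.00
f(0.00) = 0.10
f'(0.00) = -0.11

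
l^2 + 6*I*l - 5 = (l + I)*(l + 5*I)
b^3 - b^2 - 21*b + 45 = (b - 3)^2*(b + 5)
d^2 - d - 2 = (d - 2)*(d + 1)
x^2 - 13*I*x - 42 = (x - 7*I)*(x - 6*I)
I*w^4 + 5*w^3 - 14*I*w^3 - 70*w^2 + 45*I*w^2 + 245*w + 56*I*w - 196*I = (w - 7)^2*(w - 4*I)*(I*w + 1)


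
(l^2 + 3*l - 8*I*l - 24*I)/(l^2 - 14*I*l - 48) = (l + 3)/(l - 6*I)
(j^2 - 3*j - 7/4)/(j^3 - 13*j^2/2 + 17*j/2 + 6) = (j - 7/2)/(j^2 - 7*j + 12)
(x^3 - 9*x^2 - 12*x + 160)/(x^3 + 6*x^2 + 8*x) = (x^2 - 13*x + 40)/(x*(x + 2))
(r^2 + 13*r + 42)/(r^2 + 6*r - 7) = (r + 6)/(r - 1)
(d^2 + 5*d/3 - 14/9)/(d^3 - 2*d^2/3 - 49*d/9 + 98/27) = 3/(3*d - 7)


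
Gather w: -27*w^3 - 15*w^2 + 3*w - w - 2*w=-27*w^3 - 15*w^2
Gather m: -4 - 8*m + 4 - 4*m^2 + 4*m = -4*m^2 - 4*m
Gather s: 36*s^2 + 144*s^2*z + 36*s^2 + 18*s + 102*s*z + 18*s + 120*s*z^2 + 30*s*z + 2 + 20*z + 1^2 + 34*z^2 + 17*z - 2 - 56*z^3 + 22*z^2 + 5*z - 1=s^2*(144*z + 72) + s*(120*z^2 + 132*z + 36) - 56*z^3 + 56*z^2 + 42*z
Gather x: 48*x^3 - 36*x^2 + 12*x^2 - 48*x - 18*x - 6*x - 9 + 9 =48*x^3 - 24*x^2 - 72*x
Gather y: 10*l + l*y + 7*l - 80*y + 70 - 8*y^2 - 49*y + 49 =17*l - 8*y^2 + y*(l - 129) + 119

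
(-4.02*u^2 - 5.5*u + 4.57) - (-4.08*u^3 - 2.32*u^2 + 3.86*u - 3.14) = 4.08*u^3 - 1.7*u^2 - 9.36*u + 7.71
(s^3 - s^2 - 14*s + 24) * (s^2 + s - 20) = s^5 - 35*s^3 + 30*s^2 + 304*s - 480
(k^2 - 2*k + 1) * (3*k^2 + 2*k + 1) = 3*k^4 - 4*k^3 + 1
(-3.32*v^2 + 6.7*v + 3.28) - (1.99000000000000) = -3.32*v^2 + 6.7*v + 1.29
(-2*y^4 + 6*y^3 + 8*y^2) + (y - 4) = -2*y^4 + 6*y^3 + 8*y^2 + y - 4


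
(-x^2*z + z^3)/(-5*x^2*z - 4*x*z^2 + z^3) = (x - z)/(5*x - z)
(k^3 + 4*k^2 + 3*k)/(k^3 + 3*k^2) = (k + 1)/k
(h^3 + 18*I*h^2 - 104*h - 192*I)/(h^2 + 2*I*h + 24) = (h^2 + 12*I*h - 32)/(h - 4*I)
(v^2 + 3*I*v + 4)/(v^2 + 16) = (v - I)/(v - 4*I)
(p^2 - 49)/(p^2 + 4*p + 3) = (p^2 - 49)/(p^2 + 4*p + 3)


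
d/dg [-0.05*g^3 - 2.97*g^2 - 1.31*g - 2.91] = -0.15*g^2 - 5.94*g - 1.31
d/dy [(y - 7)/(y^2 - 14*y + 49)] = -1/(y^2 - 14*y + 49)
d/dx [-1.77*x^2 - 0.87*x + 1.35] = -3.54*x - 0.87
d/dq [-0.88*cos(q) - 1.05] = 0.88*sin(q)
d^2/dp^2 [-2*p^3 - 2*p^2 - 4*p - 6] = -12*p - 4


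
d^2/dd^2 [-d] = 0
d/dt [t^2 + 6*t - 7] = 2*t + 6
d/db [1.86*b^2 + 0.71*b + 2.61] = 3.72*b + 0.71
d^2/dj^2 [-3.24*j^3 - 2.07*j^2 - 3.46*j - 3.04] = -19.44*j - 4.14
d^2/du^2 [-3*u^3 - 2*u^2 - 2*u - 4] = -18*u - 4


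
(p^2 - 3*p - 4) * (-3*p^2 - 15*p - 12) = -3*p^4 - 6*p^3 + 45*p^2 + 96*p + 48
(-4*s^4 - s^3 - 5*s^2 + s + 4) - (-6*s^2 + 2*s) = -4*s^4 - s^3 + s^2 - s + 4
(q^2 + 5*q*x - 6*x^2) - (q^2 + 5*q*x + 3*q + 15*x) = -3*q - 6*x^2 - 15*x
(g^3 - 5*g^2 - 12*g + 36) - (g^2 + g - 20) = g^3 - 6*g^2 - 13*g + 56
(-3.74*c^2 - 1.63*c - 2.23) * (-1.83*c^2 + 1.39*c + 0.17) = 6.8442*c^4 - 2.2157*c^3 + 1.1794*c^2 - 3.3768*c - 0.3791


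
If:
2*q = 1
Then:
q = 1/2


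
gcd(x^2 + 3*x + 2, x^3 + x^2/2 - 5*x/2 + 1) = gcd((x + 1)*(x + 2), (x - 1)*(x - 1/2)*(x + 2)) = x + 2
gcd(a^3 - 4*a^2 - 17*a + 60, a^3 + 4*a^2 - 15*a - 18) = a - 3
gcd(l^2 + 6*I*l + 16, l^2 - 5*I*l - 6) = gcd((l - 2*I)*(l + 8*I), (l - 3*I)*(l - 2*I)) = l - 2*I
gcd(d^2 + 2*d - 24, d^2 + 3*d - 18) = d + 6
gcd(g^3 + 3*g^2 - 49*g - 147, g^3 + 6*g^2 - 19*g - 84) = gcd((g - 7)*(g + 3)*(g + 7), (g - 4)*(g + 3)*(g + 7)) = g^2 + 10*g + 21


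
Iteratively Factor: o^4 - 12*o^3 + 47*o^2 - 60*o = (o - 3)*(o^3 - 9*o^2 + 20*o) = o*(o - 3)*(o^2 - 9*o + 20) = o*(o - 4)*(o - 3)*(o - 5)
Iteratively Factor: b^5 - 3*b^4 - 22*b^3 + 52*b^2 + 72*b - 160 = (b + 2)*(b^4 - 5*b^3 - 12*b^2 + 76*b - 80) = (b - 2)*(b + 2)*(b^3 - 3*b^2 - 18*b + 40) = (b - 5)*(b - 2)*(b + 2)*(b^2 + 2*b - 8) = (b - 5)*(b - 2)*(b + 2)*(b + 4)*(b - 2)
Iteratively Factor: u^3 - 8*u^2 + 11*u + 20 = (u - 5)*(u^2 - 3*u - 4) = (u - 5)*(u - 4)*(u + 1)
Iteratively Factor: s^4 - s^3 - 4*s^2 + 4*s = (s - 2)*(s^3 + s^2 - 2*s) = s*(s - 2)*(s^2 + s - 2) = s*(s - 2)*(s - 1)*(s + 2)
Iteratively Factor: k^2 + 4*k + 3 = (k + 3)*(k + 1)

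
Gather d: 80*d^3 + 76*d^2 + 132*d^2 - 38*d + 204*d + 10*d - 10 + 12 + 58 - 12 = 80*d^3 + 208*d^2 + 176*d + 48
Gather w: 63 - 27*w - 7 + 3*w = 56 - 24*w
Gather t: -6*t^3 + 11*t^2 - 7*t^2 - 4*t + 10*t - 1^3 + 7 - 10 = -6*t^3 + 4*t^2 + 6*t - 4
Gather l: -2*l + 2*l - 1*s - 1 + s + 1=0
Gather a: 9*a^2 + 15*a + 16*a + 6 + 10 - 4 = 9*a^2 + 31*a + 12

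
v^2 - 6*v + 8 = (v - 4)*(v - 2)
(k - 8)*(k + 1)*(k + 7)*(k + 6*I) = k^4 + 6*I*k^3 - 57*k^2 - 56*k - 342*I*k - 336*I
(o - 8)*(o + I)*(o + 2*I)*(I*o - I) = I*o^4 - 3*o^3 - 9*I*o^3 + 27*o^2 + 6*I*o^2 - 24*o + 18*I*o - 16*I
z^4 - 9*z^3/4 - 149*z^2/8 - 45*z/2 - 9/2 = (z - 6)*(z + 1/4)*(z + 3/2)*(z + 2)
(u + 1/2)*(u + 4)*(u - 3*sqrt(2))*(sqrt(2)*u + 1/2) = sqrt(2)*u^4 - 11*u^3/2 + 9*sqrt(2)*u^3/2 - 99*u^2/4 + sqrt(2)*u^2/2 - 11*u - 27*sqrt(2)*u/4 - 3*sqrt(2)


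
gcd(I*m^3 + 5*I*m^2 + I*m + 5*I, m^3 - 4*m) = 1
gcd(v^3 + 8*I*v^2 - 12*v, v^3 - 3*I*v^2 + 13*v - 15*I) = 1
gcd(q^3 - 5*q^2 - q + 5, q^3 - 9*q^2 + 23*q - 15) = q^2 - 6*q + 5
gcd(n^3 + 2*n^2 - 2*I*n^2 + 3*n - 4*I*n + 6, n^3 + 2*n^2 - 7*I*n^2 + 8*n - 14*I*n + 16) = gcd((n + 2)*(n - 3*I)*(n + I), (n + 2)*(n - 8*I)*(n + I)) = n^2 + n*(2 + I) + 2*I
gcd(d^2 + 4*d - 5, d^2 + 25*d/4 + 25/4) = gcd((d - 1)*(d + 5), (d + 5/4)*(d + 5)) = d + 5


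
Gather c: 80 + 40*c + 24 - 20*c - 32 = 20*c + 72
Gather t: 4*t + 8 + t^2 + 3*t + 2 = t^2 + 7*t + 10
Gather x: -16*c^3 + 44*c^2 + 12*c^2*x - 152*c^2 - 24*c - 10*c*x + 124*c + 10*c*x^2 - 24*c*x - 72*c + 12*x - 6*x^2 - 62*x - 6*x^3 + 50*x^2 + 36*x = -16*c^3 - 108*c^2 + 28*c - 6*x^3 + x^2*(10*c + 44) + x*(12*c^2 - 34*c - 14)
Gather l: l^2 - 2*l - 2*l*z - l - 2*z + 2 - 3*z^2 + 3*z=l^2 + l*(-2*z - 3) - 3*z^2 + z + 2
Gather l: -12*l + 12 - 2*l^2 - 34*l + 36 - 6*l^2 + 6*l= -8*l^2 - 40*l + 48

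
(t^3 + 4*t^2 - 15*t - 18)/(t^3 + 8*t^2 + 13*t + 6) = (t - 3)/(t + 1)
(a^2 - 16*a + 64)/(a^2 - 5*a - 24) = (a - 8)/(a + 3)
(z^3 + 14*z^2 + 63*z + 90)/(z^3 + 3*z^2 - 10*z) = (z^2 + 9*z + 18)/(z*(z - 2))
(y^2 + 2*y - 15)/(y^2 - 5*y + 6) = (y + 5)/(y - 2)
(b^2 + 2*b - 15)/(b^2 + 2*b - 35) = (b^2 + 2*b - 15)/(b^2 + 2*b - 35)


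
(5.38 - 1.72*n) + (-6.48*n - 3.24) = 2.14 - 8.2*n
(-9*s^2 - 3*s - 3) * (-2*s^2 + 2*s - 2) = 18*s^4 - 12*s^3 + 18*s^2 + 6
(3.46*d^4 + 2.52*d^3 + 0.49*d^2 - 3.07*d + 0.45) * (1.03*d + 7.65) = 3.5638*d^5 + 29.0646*d^4 + 19.7827*d^3 + 0.5864*d^2 - 23.022*d + 3.4425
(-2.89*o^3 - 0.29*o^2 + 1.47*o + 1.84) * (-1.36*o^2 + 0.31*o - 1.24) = 3.9304*o^5 - 0.5015*o^4 + 1.4945*o^3 - 1.6871*o^2 - 1.2524*o - 2.2816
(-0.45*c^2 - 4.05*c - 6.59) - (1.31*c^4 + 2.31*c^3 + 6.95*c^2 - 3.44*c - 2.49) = -1.31*c^4 - 2.31*c^3 - 7.4*c^2 - 0.61*c - 4.1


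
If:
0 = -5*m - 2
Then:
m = -2/5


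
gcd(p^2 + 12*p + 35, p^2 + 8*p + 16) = 1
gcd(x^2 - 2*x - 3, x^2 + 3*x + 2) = x + 1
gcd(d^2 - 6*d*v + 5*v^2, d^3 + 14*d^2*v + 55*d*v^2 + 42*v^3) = 1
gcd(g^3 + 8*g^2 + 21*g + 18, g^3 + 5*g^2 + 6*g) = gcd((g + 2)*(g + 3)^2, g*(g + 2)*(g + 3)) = g^2 + 5*g + 6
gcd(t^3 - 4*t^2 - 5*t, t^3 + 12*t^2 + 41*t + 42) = 1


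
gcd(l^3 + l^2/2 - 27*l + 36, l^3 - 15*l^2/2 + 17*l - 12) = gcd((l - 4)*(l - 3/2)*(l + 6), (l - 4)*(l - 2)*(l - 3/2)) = l^2 - 11*l/2 + 6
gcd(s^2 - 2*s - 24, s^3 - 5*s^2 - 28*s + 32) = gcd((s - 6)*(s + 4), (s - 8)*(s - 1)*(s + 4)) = s + 4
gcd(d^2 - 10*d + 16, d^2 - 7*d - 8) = d - 8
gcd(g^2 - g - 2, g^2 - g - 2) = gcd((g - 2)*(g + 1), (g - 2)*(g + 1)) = g^2 - g - 2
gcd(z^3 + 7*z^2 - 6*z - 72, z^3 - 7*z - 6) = z - 3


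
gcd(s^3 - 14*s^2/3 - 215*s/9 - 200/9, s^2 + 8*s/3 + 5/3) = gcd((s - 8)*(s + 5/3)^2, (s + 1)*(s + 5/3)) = s + 5/3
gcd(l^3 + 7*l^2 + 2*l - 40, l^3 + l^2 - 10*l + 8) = l^2 + 2*l - 8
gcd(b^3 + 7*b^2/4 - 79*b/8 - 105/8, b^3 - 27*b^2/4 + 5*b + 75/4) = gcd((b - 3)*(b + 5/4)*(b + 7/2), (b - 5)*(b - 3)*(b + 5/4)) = b^2 - 7*b/4 - 15/4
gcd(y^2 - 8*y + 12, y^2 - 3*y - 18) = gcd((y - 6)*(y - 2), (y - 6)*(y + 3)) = y - 6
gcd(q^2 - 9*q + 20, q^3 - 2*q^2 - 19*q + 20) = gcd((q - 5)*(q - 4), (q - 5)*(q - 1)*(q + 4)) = q - 5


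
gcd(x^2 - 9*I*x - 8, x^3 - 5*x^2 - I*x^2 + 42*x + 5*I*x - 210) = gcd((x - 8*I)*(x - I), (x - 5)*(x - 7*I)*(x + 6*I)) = 1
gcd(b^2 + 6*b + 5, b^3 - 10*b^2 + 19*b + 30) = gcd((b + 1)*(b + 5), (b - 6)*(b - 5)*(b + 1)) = b + 1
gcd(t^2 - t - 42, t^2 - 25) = 1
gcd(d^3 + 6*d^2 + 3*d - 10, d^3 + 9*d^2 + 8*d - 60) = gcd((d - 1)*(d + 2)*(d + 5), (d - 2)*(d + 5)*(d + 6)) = d + 5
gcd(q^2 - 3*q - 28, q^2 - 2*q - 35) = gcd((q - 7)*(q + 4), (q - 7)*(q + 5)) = q - 7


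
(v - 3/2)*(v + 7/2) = v^2 + 2*v - 21/4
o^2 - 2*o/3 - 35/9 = (o - 7/3)*(o + 5/3)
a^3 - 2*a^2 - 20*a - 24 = (a - 6)*(a + 2)^2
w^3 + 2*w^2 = w^2*(w + 2)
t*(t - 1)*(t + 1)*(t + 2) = t^4 + 2*t^3 - t^2 - 2*t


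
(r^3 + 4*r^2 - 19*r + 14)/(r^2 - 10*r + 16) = (r^2 + 6*r - 7)/(r - 8)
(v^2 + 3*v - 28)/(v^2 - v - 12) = (v + 7)/(v + 3)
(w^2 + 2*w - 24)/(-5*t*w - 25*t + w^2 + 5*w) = (-w^2 - 2*w + 24)/(5*t*w + 25*t - w^2 - 5*w)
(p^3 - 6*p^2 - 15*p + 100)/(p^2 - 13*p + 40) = (p^2 - p - 20)/(p - 8)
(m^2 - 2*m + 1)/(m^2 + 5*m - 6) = (m - 1)/(m + 6)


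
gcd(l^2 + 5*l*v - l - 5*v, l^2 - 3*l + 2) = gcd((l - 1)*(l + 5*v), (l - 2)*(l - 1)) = l - 1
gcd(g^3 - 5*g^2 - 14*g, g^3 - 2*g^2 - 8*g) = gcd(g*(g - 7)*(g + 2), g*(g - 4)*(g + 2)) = g^2 + 2*g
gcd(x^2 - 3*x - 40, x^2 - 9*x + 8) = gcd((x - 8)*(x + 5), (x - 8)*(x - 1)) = x - 8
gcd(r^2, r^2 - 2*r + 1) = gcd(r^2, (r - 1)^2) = 1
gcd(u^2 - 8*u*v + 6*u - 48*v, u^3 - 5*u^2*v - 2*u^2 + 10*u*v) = 1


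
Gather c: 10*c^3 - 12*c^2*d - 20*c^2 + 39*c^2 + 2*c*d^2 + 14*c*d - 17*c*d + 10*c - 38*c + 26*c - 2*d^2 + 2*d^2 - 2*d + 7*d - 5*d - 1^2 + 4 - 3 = 10*c^3 + c^2*(19 - 12*d) + c*(2*d^2 - 3*d - 2)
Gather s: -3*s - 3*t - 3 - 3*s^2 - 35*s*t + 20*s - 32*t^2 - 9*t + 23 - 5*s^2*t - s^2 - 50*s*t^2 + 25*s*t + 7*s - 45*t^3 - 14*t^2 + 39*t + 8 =s^2*(-5*t - 4) + s*(-50*t^2 - 10*t + 24) - 45*t^3 - 46*t^2 + 27*t + 28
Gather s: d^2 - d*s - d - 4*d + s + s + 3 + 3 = d^2 - 5*d + s*(2 - d) + 6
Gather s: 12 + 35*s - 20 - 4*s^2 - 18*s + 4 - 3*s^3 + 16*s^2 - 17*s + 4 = -3*s^3 + 12*s^2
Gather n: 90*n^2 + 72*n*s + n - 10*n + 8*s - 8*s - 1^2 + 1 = 90*n^2 + n*(72*s - 9)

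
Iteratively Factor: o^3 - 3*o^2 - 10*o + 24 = (o + 3)*(o^2 - 6*o + 8) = (o - 4)*(o + 3)*(o - 2)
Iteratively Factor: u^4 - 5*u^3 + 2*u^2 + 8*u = (u - 2)*(u^3 - 3*u^2 - 4*u) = (u - 4)*(u - 2)*(u^2 + u) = (u - 4)*(u - 2)*(u + 1)*(u)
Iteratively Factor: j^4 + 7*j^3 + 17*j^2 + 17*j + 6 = (j + 1)*(j^3 + 6*j^2 + 11*j + 6) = (j + 1)^2*(j^2 + 5*j + 6) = (j + 1)^2*(j + 3)*(j + 2)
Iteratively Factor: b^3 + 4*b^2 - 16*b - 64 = (b - 4)*(b^2 + 8*b + 16) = (b - 4)*(b + 4)*(b + 4)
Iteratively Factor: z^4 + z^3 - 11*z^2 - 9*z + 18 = (z - 1)*(z^3 + 2*z^2 - 9*z - 18) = (z - 1)*(z + 2)*(z^2 - 9) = (z - 1)*(z + 2)*(z + 3)*(z - 3)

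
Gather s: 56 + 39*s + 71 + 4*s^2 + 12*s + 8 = 4*s^2 + 51*s + 135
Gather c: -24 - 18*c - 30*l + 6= -18*c - 30*l - 18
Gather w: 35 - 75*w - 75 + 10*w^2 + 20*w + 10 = 10*w^2 - 55*w - 30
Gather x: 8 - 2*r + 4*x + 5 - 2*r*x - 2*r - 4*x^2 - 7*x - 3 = -4*r - 4*x^2 + x*(-2*r - 3) + 10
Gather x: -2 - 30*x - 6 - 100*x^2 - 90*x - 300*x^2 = -400*x^2 - 120*x - 8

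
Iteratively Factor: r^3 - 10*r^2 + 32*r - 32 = (r - 4)*(r^2 - 6*r + 8) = (r - 4)*(r - 2)*(r - 4)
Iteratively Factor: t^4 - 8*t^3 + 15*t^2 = (t - 3)*(t^3 - 5*t^2) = t*(t - 3)*(t^2 - 5*t) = t*(t - 5)*(t - 3)*(t)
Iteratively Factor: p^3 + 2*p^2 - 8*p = (p)*(p^2 + 2*p - 8) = p*(p + 4)*(p - 2)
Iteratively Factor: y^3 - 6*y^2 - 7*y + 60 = (y - 4)*(y^2 - 2*y - 15) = (y - 5)*(y - 4)*(y + 3)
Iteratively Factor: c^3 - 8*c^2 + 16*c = (c - 4)*(c^2 - 4*c) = (c - 4)^2*(c)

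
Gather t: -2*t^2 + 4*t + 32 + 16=-2*t^2 + 4*t + 48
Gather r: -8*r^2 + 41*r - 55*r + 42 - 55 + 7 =-8*r^2 - 14*r - 6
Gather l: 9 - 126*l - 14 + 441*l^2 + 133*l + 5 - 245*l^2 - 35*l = 196*l^2 - 28*l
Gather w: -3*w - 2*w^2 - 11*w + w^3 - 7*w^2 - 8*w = w^3 - 9*w^2 - 22*w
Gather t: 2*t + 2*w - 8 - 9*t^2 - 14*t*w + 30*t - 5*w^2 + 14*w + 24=-9*t^2 + t*(32 - 14*w) - 5*w^2 + 16*w + 16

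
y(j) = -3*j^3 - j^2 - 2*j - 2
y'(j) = -9*j^2 - 2*j - 2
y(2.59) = -66.01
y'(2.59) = -67.55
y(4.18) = -246.94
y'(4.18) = -167.61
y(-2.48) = 42.57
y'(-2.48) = -52.39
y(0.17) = -2.38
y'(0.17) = -2.60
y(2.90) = -89.38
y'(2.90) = -83.49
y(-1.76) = 14.78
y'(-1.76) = -26.36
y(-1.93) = 19.70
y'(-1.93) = -31.66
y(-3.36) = 107.23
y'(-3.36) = -96.89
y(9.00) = -2288.00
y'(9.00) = -749.00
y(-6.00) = 622.00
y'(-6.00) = -314.00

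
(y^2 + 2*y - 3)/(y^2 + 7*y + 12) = (y - 1)/(y + 4)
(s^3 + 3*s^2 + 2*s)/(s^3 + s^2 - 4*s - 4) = s/(s - 2)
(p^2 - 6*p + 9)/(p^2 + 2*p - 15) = (p - 3)/(p + 5)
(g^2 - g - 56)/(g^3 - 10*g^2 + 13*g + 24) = (g + 7)/(g^2 - 2*g - 3)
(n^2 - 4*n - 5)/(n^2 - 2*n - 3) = (n - 5)/(n - 3)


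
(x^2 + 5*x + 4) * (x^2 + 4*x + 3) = x^4 + 9*x^3 + 27*x^2 + 31*x + 12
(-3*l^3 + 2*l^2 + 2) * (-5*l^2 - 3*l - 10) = 15*l^5 - l^4 + 24*l^3 - 30*l^2 - 6*l - 20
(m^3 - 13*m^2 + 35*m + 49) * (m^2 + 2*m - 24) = m^5 - 11*m^4 - 15*m^3 + 431*m^2 - 742*m - 1176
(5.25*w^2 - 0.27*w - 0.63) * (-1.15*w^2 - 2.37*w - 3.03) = -6.0375*w^4 - 12.132*w^3 - 14.5431*w^2 + 2.3112*w + 1.9089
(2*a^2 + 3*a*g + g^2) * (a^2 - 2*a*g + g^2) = 2*a^4 - a^3*g - 3*a^2*g^2 + a*g^3 + g^4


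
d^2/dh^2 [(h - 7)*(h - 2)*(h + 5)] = 6*h - 8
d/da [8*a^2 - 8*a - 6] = 16*a - 8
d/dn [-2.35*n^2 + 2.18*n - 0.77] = 2.18 - 4.7*n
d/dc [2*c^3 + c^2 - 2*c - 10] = 6*c^2 + 2*c - 2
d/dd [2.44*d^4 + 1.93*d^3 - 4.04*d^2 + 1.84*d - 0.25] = 9.76*d^3 + 5.79*d^2 - 8.08*d + 1.84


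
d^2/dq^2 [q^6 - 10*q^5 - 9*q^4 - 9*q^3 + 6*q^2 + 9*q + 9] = 30*q^4 - 200*q^3 - 108*q^2 - 54*q + 12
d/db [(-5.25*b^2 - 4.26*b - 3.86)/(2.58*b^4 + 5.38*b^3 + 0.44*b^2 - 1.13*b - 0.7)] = (27.09*b^5 + 61.2174*b^4 + 85.6728*b^3 + 70.1073*b^2 + 10.7468*b - 1.3798)/(6.6564*b^8 + 27.7608*b^7 + 31.2148*b^6 - 1.0964*b^5 - 15.5772*b^4 - 8.5264*b^3 + 0.6609*b^2 + 1.582*b + 0.49)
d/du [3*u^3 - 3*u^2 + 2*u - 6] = 9*u^2 - 6*u + 2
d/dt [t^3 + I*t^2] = t*(3*t + 2*I)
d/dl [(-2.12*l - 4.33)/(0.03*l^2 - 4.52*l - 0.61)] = (0.0636*l^2 + 0.2598*l - 18.2784)/(0.0009*l^4 - 0.2712*l^3 + 20.3938*l^2 + 5.5144*l + 0.3721)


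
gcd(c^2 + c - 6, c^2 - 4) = c - 2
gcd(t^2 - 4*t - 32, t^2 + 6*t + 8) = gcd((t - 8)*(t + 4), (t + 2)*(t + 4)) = t + 4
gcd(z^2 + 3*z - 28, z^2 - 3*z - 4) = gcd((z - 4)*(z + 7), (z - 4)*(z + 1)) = z - 4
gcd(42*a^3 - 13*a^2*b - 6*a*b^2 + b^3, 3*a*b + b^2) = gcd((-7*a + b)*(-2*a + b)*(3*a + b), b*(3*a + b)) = 3*a + b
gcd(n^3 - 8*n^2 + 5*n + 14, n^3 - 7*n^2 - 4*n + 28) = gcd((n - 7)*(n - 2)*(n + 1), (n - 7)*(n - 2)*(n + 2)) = n^2 - 9*n + 14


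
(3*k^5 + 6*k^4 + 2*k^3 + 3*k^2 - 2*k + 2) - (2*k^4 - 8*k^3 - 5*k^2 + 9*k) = 3*k^5 + 4*k^4 + 10*k^3 + 8*k^2 - 11*k + 2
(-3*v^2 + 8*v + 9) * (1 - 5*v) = 15*v^3 - 43*v^2 - 37*v + 9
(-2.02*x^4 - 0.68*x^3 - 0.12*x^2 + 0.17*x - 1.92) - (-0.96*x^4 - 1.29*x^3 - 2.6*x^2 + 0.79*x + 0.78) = -1.06*x^4 + 0.61*x^3 + 2.48*x^2 - 0.62*x - 2.7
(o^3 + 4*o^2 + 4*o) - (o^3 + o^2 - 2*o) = 3*o^2 + 6*o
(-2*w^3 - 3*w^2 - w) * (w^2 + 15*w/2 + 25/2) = -2*w^5 - 18*w^4 - 97*w^3/2 - 45*w^2 - 25*w/2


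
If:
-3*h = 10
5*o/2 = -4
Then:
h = -10/3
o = -8/5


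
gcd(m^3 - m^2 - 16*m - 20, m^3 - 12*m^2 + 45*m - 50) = m - 5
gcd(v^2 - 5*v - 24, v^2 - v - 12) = v + 3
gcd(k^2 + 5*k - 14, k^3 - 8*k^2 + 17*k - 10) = k - 2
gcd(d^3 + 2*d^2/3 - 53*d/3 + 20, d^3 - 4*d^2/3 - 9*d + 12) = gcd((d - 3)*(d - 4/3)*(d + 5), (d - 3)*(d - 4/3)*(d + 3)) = d^2 - 13*d/3 + 4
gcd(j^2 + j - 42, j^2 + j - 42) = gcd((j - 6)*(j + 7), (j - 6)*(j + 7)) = j^2 + j - 42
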